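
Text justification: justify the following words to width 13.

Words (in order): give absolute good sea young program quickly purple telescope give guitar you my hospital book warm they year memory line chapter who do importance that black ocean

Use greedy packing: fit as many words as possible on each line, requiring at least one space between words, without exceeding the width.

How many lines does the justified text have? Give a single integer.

Line 1: ['give', 'absolute'] (min_width=13, slack=0)
Line 2: ['good', 'sea'] (min_width=8, slack=5)
Line 3: ['young', 'program'] (min_width=13, slack=0)
Line 4: ['quickly'] (min_width=7, slack=6)
Line 5: ['purple'] (min_width=6, slack=7)
Line 6: ['telescope'] (min_width=9, slack=4)
Line 7: ['give', 'guitar'] (min_width=11, slack=2)
Line 8: ['you', 'my'] (min_width=6, slack=7)
Line 9: ['hospital', 'book'] (min_width=13, slack=0)
Line 10: ['warm', 'they'] (min_width=9, slack=4)
Line 11: ['year', 'memory'] (min_width=11, slack=2)
Line 12: ['line', 'chapter'] (min_width=12, slack=1)
Line 13: ['who', 'do'] (min_width=6, slack=7)
Line 14: ['importance'] (min_width=10, slack=3)
Line 15: ['that', 'black'] (min_width=10, slack=3)
Line 16: ['ocean'] (min_width=5, slack=8)
Total lines: 16

Answer: 16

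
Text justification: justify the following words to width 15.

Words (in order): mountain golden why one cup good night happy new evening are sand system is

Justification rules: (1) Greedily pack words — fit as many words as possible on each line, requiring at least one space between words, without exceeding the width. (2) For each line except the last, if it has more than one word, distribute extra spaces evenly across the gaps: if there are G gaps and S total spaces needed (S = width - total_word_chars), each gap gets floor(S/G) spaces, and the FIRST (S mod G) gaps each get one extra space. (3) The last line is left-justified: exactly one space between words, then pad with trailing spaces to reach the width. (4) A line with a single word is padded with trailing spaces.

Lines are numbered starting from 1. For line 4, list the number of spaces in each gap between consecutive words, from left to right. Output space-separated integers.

Line 1: ['mountain', 'golden'] (min_width=15, slack=0)
Line 2: ['why', 'one', 'cup'] (min_width=11, slack=4)
Line 3: ['good', 'night'] (min_width=10, slack=5)
Line 4: ['happy', 'new'] (min_width=9, slack=6)
Line 5: ['evening', 'are'] (min_width=11, slack=4)
Line 6: ['sand', 'system', 'is'] (min_width=14, slack=1)

Answer: 7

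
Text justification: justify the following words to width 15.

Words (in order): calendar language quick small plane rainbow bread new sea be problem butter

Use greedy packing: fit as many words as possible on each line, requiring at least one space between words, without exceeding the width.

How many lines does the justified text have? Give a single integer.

Answer: 6

Derivation:
Line 1: ['calendar'] (min_width=8, slack=7)
Line 2: ['language', 'quick'] (min_width=14, slack=1)
Line 3: ['small', 'plane'] (min_width=11, slack=4)
Line 4: ['rainbow', 'bread'] (min_width=13, slack=2)
Line 5: ['new', 'sea', 'be'] (min_width=10, slack=5)
Line 6: ['problem', 'butter'] (min_width=14, slack=1)
Total lines: 6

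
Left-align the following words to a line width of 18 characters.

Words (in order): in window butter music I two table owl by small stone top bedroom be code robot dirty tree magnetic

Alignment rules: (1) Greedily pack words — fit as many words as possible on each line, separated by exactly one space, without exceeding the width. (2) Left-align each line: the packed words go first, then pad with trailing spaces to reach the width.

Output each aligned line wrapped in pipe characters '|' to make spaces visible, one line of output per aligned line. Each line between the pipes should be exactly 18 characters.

Line 1: ['in', 'window', 'butter'] (min_width=16, slack=2)
Line 2: ['music', 'I', 'two', 'table'] (min_width=17, slack=1)
Line 3: ['owl', 'by', 'small', 'stone'] (min_width=18, slack=0)
Line 4: ['top', 'bedroom', 'be'] (min_width=14, slack=4)
Line 5: ['code', 'robot', 'dirty'] (min_width=16, slack=2)
Line 6: ['tree', 'magnetic'] (min_width=13, slack=5)

Answer: |in window butter  |
|music I two table |
|owl by small stone|
|top bedroom be    |
|code robot dirty  |
|tree magnetic     |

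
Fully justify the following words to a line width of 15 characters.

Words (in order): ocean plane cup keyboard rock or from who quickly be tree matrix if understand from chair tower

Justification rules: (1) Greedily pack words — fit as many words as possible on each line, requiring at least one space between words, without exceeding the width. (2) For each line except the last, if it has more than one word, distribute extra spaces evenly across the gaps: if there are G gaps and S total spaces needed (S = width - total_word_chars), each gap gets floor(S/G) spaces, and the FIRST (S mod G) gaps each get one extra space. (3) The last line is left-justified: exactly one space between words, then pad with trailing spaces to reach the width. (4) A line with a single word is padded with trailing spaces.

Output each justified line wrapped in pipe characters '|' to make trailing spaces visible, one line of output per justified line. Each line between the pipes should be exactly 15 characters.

Answer: |ocean plane cup|
|keyboard   rock|
|or   from   who|
|quickly be tree|
|matrix       if|
|understand from|
|chair tower    |

Derivation:
Line 1: ['ocean', 'plane', 'cup'] (min_width=15, slack=0)
Line 2: ['keyboard', 'rock'] (min_width=13, slack=2)
Line 3: ['or', 'from', 'who'] (min_width=11, slack=4)
Line 4: ['quickly', 'be', 'tree'] (min_width=15, slack=0)
Line 5: ['matrix', 'if'] (min_width=9, slack=6)
Line 6: ['understand', 'from'] (min_width=15, slack=0)
Line 7: ['chair', 'tower'] (min_width=11, slack=4)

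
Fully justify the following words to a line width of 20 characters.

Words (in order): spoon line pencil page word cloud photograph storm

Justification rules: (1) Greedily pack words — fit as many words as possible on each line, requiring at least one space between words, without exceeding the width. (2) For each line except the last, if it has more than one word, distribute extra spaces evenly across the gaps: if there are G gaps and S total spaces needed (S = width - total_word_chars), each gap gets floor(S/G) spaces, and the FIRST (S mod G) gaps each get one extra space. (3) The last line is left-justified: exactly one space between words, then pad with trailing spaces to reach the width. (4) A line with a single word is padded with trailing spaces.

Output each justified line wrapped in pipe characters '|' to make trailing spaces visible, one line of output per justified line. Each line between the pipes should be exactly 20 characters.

Line 1: ['spoon', 'line', 'pencil'] (min_width=17, slack=3)
Line 2: ['page', 'word', 'cloud'] (min_width=15, slack=5)
Line 3: ['photograph', 'storm'] (min_width=16, slack=4)

Answer: |spoon   line  pencil|
|page    word   cloud|
|photograph storm    |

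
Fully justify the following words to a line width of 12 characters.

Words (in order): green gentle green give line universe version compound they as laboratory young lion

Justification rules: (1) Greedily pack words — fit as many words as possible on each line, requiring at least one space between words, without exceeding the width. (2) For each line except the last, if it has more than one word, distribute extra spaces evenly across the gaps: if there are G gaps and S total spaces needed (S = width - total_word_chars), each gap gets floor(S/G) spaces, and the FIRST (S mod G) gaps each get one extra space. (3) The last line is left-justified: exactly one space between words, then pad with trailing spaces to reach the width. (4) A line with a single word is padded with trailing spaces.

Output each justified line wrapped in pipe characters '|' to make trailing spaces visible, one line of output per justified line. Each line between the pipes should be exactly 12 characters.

Answer: |green gentle|
|green   give|
|line        |
|universe    |
|version     |
|compound    |
|they      as|
|laboratory  |
|young lion  |

Derivation:
Line 1: ['green', 'gentle'] (min_width=12, slack=0)
Line 2: ['green', 'give'] (min_width=10, slack=2)
Line 3: ['line'] (min_width=4, slack=8)
Line 4: ['universe'] (min_width=8, slack=4)
Line 5: ['version'] (min_width=7, slack=5)
Line 6: ['compound'] (min_width=8, slack=4)
Line 7: ['they', 'as'] (min_width=7, slack=5)
Line 8: ['laboratory'] (min_width=10, slack=2)
Line 9: ['young', 'lion'] (min_width=10, slack=2)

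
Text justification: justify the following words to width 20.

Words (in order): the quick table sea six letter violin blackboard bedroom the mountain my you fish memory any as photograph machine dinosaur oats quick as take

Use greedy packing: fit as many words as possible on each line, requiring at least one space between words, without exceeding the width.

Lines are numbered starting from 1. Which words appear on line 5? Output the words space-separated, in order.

Answer: fish memory any as

Derivation:
Line 1: ['the', 'quick', 'table', 'sea'] (min_width=19, slack=1)
Line 2: ['six', 'letter', 'violin'] (min_width=17, slack=3)
Line 3: ['blackboard', 'bedroom'] (min_width=18, slack=2)
Line 4: ['the', 'mountain', 'my', 'you'] (min_width=19, slack=1)
Line 5: ['fish', 'memory', 'any', 'as'] (min_width=18, slack=2)
Line 6: ['photograph', 'machine'] (min_width=18, slack=2)
Line 7: ['dinosaur', 'oats', 'quick'] (min_width=19, slack=1)
Line 8: ['as', 'take'] (min_width=7, slack=13)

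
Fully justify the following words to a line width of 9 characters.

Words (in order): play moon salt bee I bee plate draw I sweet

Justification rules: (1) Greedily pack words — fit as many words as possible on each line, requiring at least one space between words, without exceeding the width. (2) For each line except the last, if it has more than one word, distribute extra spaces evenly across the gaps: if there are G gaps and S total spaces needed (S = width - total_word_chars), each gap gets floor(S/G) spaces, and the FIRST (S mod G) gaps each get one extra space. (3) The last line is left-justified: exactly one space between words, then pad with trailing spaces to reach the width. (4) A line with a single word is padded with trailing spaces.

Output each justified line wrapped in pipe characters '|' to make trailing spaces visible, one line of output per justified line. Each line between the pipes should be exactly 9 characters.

Answer: |play moon|
|salt  bee|
|I     bee|
|plate    |
|draw    I|
|sweet    |

Derivation:
Line 1: ['play', 'moon'] (min_width=9, slack=0)
Line 2: ['salt', 'bee'] (min_width=8, slack=1)
Line 3: ['I', 'bee'] (min_width=5, slack=4)
Line 4: ['plate'] (min_width=5, slack=4)
Line 5: ['draw', 'I'] (min_width=6, slack=3)
Line 6: ['sweet'] (min_width=5, slack=4)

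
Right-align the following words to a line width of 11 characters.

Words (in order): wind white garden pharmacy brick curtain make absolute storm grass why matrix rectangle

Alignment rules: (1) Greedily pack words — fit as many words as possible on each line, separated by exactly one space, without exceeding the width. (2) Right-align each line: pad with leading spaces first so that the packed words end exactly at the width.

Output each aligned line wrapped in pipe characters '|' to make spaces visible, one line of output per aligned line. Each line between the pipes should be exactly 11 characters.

Answer: | wind white|
|     garden|
|   pharmacy|
|      brick|
|    curtain|
|       make|
|   absolute|
|storm grass|
| why matrix|
|  rectangle|

Derivation:
Line 1: ['wind', 'white'] (min_width=10, slack=1)
Line 2: ['garden'] (min_width=6, slack=5)
Line 3: ['pharmacy'] (min_width=8, slack=3)
Line 4: ['brick'] (min_width=5, slack=6)
Line 5: ['curtain'] (min_width=7, slack=4)
Line 6: ['make'] (min_width=4, slack=7)
Line 7: ['absolute'] (min_width=8, slack=3)
Line 8: ['storm', 'grass'] (min_width=11, slack=0)
Line 9: ['why', 'matrix'] (min_width=10, slack=1)
Line 10: ['rectangle'] (min_width=9, slack=2)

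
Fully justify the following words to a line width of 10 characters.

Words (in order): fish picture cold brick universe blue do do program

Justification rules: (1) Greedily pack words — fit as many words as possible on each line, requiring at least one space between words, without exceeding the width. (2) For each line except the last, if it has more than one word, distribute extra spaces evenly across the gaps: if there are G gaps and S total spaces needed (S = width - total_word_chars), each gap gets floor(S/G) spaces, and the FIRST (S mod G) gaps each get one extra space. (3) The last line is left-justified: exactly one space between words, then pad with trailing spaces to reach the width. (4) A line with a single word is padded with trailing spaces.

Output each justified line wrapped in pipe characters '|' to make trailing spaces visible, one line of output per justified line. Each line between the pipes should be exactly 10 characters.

Answer: |fish      |
|picture   |
|cold brick|
|universe  |
|blue do do|
|program   |

Derivation:
Line 1: ['fish'] (min_width=4, slack=6)
Line 2: ['picture'] (min_width=7, slack=3)
Line 3: ['cold', 'brick'] (min_width=10, slack=0)
Line 4: ['universe'] (min_width=8, slack=2)
Line 5: ['blue', 'do', 'do'] (min_width=10, slack=0)
Line 6: ['program'] (min_width=7, slack=3)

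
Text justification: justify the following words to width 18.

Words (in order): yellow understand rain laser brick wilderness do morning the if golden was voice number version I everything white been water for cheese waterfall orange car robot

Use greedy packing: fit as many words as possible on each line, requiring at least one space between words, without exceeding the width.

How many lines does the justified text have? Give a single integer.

Line 1: ['yellow', 'understand'] (min_width=17, slack=1)
Line 2: ['rain', 'laser', 'brick'] (min_width=16, slack=2)
Line 3: ['wilderness', 'do'] (min_width=13, slack=5)
Line 4: ['morning', 'the', 'if'] (min_width=14, slack=4)
Line 5: ['golden', 'was', 'voice'] (min_width=16, slack=2)
Line 6: ['number', 'version', 'I'] (min_width=16, slack=2)
Line 7: ['everything', 'white'] (min_width=16, slack=2)
Line 8: ['been', 'water', 'for'] (min_width=14, slack=4)
Line 9: ['cheese', 'waterfall'] (min_width=16, slack=2)
Line 10: ['orange', 'car', 'robot'] (min_width=16, slack=2)
Total lines: 10

Answer: 10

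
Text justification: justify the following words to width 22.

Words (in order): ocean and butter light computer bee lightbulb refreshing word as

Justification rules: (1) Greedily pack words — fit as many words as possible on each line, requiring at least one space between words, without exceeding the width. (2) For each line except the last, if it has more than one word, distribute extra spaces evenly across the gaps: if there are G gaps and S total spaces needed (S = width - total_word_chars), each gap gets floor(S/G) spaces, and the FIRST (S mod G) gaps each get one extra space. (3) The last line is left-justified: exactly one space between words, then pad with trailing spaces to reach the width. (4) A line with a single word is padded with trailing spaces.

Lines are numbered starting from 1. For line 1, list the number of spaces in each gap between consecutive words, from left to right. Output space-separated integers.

Line 1: ['ocean', 'and', 'butter', 'light'] (min_width=22, slack=0)
Line 2: ['computer', 'bee', 'lightbulb'] (min_width=22, slack=0)
Line 3: ['refreshing', 'word', 'as'] (min_width=18, slack=4)

Answer: 1 1 1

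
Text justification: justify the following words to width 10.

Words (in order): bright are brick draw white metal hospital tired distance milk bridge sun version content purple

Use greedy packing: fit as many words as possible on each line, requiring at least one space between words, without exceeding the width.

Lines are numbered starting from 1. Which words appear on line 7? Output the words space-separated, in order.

Line 1: ['bright', 'are'] (min_width=10, slack=0)
Line 2: ['brick', 'draw'] (min_width=10, slack=0)
Line 3: ['white'] (min_width=5, slack=5)
Line 4: ['metal'] (min_width=5, slack=5)
Line 5: ['hospital'] (min_width=8, slack=2)
Line 6: ['tired'] (min_width=5, slack=5)
Line 7: ['distance'] (min_width=8, slack=2)
Line 8: ['milk'] (min_width=4, slack=6)
Line 9: ['bridge', 'sun'] (min_width=10, slack=0)
Line 10: ['version'] (min_width=7, slack=3)
Line 11: ['content'] (min_width=7, slack=3)
Line 12: ['purple'] (min_width=6, slack=4)

Answer: distance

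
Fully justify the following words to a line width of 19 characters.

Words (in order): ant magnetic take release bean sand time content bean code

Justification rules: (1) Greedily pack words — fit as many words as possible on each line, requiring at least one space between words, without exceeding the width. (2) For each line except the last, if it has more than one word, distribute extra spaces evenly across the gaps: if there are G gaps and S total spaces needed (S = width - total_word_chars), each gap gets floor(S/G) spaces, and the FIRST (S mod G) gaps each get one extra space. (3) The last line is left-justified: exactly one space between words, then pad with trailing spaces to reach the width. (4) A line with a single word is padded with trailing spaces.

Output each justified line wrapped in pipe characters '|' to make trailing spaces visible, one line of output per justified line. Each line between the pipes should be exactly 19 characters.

Line 1: ['ant', 'magnetic', 'take'] (min_width=17, slack=2)
Line 2: ['release', 'bean', 'sand'] (min_width=17, slack=2)
Line 3: ['time', 'content', 'bean'] (min_width=17, slack=2)
Line 4: ['code'] (min_width=4, slack=15)

Answer: |ant  magnetic  take|
|release  bean  sand|
|time  content  bean|
|code               |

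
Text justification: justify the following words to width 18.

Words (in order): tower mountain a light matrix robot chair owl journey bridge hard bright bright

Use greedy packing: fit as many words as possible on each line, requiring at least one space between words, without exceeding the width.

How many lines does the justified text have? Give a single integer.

Answer: 5

Derivation:
Line 1: ['tower', 'mountain', 'a'] (min_width=16, slack=2)
Line 2: ['light', 'matrix', 'robot'] (min_width=18, slack=0)
Line 3: ['chair', 'owl', 'journey'] (min_width=17, slack=1)
Line 4: ['bridge', 'hard', 'bright'] (min_width=18, slack=0)
Line 5: ['bright'] (min_width=6, slack=12)
Total lines: 5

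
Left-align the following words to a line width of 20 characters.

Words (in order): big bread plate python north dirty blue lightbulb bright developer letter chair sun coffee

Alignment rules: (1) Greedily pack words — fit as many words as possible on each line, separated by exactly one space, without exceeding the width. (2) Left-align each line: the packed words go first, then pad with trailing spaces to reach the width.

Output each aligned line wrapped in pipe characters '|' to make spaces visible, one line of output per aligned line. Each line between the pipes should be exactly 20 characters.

Answer: |big bread plate     |
|python north dirty  |
|blue lightbulb      |
|bright developer    |
|letter chair sun    |
|coffee              |

Derivation:
Line 1: ['big', 'bread', 'plate'] (min_width=15, slack=5)
Line 2: ['python', 'north', 'dirty'] (min_width=18, slack=2)
Line 3: ['blue', 'lightbulb'] (min_width=14, slack=6)
Line 4: ['bright', 'developer'] (min_width=16, slack=4)
Line 5: ['letter', 'chair', 'sun'] (min_width=16, slack=4)
Line 6: ['coffee'] (min_width=6, slack=14)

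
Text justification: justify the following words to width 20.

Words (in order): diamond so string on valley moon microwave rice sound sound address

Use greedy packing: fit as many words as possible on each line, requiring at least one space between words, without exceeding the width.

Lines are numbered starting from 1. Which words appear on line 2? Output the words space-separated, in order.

Line 1: ['diamond', 'so', 'string', 'on'] (min_width=20, slack=0)
Line 2: ['valley', 'moon'] (min_width=11, slack=9)
Line 3: ['microwave', 'rice', 'sound'] (min_width=20, slack=0)
Line 4: ['sound', 'address'] (min_width=13, slack=7)

Answer: valley moon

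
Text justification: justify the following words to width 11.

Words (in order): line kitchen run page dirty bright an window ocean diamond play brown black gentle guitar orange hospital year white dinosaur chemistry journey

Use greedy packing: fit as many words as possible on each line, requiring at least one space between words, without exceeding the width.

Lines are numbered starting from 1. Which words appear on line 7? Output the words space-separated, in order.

Answer: diamond

Derivation:
Line 1: ['line'] (min_width=4, slack=7)
Line 2: ['kitchen', 'run'] (min_width=11, slack=0)
Line 3: ['page', 'dirty'] (min_width=10, slack=1)
Line 4: ['bright', 'an'] (min_width=9, slack=2)
Line 5: ['window'] (min_width=6, slack=5)
Line 6: ['ocean'] (min_width=5, slack=6)
Line 7: ['diamond'] (min_width=7, slack=4)
Line 8: ['play', 'brown'] (min_width=10, slack=1)
Line 9: ['black'] (min_width=5, slack=6)
Line 10: ['gentle'] (min_width=6, slack=5)
Line 11: ['guitar'] (min_width=6, slack=5)
Line 12: ['orange'] (min_width=6, slack=5)
Line 13: ['hospital'] (min_width=8, slack=3)
Line 14: ['year', 'white'] (min_width=10, slack=1)
Line 15: ['dinosaur'] (min_width=8, slack=3)
Line 16: ['chemistry'] (min_width=9, slack=2)
Line 17: ['journey'] (min_width=7, slack=4)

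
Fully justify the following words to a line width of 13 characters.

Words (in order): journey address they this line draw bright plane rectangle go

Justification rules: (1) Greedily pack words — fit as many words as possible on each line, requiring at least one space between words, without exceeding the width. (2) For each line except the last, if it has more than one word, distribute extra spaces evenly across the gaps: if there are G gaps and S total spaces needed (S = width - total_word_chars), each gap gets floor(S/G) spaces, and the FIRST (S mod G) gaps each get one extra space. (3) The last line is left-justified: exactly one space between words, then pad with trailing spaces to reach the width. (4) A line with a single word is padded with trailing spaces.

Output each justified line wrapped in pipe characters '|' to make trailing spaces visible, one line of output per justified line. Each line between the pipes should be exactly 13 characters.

Line 1: ['journey'] (min_width=7, slack=6)
Line 2: ['address', 'they'] (min_width=12, slack=1)
Line 3: ['this', 'line'] (min_width=9, slack=4)
Line 4: ['draw', 'bright'] (min_width=11, slack=2)
Line 5: ['plane'] (min_width=5, slack=8)
Line 6: ['rectangle', 'go'] (min_width=12, slack=1)

Answer: |journey      |
|address  they|
|this     line|
|draw   bright|
|plane        |
|rectangle go |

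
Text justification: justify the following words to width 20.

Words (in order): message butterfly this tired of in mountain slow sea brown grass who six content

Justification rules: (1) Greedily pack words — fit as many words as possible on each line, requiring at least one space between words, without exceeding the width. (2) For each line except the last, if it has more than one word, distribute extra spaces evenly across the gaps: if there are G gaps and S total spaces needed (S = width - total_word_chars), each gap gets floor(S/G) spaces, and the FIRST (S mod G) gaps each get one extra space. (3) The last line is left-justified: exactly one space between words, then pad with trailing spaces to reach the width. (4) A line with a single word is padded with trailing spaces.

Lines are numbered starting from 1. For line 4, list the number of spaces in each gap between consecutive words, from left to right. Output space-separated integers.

Answer: 2 1 1

Derivation:
Line 1: ['message', 'butterfly'] (min_width=17, slack=3)
Line 2: ['this', 'tired', 'of', 'in'] (min_width=16, slack=4)
Line 3: ['mountain', 'slow', 'sea'] (min_width=17, slack=3)
Line 4: ['brown', 'grass', 'who', 'six'] (min_width=19, slack=1)
Line 5: ['content'] (min_width=7, slack=13)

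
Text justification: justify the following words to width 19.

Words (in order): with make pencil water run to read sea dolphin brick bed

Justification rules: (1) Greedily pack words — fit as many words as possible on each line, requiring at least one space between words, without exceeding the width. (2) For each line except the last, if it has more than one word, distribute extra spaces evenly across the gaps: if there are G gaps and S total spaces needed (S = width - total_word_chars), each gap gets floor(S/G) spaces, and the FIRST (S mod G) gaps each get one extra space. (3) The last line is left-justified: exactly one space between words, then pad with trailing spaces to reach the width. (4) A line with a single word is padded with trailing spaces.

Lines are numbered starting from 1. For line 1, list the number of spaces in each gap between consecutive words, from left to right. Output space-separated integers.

Answer: 3 2

Derivation:
Line 1: ['with', 'make', 'pencil'] (min_width=16, slack=3)
Line 2: ['water', 'run', 'to', 'read'] (min_width=17, slack=2)
Line 3: ['sea', 'dolphin', 'brick'] (min_width=17, slack=2)
Line 4: ['bed'] (min_width=3, slack=16)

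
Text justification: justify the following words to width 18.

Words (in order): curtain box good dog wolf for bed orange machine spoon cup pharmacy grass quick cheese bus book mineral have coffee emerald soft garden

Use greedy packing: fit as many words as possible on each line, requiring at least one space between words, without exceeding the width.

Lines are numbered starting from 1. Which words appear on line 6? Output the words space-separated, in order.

Line 1: ['curtain', 'box', 'good'] (min_width=16, slack=2)
Line 2: ['dog', 'wolf', 'for', 'bed'] (min_width=16, slack=2)
Line 3: ['orange', 'machine'] (min_width=14, slack=4)
Line 4: ['spoon', 'cup', 'pharmacy'] (min_width=18, slack=0)
Line 5: ['grass', 'quick', 'cheese'] (min_width=18, slack=0)
Line 6: ['bus', 'book', 'mineral'] (min_width=16, slack=2)
Line 7: ['have', 'coffee'] (min_width=11, slack=7)
Line 8: ['emerald', 'soft'] (min_width=12, slack=6)
Line 9: ['garden'] (min_width=6, slack=12)

Answer: bus book mineral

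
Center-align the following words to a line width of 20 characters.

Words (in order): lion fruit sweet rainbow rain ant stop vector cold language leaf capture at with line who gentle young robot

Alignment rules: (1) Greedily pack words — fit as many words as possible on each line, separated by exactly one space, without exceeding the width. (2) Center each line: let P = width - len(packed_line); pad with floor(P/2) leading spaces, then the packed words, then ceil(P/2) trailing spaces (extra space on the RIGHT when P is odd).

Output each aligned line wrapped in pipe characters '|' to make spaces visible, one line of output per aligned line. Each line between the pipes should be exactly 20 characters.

Answer: |  lion fruit sweet  |
|  rainbow rain ant  |
|  stop vector cold  |
|   language leaf    |
|capture at with line|
|  who gentle young  |
|       robot        |

Derivation:
Line 1: ['lion', 'fruit', 'sweet'] (min_width=16, slack=4)
Line 2: ['rainbow', 'rain', 'ant'] (min_width=16, slack=4)
Line 3: ['stop', 'vector', 'cold'] (min_width=16, slack=4)
Line 4: ['language', 'leaf'] (min_width=13, slack=7)
Line 5: ['capture', 'at', 'with', 'line'] (min_width=20, slack=0)
Line 6: ['who', 'gentle', 'young'] (min_width=16, slack=4)
Line 7: ['robot'] (min_width=5, slack=15)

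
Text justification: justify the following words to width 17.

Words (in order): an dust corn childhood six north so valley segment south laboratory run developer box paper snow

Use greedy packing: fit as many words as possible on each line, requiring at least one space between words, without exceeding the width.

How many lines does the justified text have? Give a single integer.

Answer: 7

Derivation:
Line 1: ['an', 'dust', 'corn'] (min_width=12, slack=5)
Line 2: ['childhood', 'six'] (min_width=13, slack=4)
Line 3: ['north', 'so', 'valley'] (min_width=15, slack=2)
Line 4: ['segment', 'south'] (min_width=13, slack=4)
Line 5: ['laboratory', 'run'] (min_width=14, slack=3)
Line 6: ['developer', 'box'] (min_width=13, slack=4)
Line 7: ['paper', 'snow'] (min_width=10, slack=7)
Total lines: 7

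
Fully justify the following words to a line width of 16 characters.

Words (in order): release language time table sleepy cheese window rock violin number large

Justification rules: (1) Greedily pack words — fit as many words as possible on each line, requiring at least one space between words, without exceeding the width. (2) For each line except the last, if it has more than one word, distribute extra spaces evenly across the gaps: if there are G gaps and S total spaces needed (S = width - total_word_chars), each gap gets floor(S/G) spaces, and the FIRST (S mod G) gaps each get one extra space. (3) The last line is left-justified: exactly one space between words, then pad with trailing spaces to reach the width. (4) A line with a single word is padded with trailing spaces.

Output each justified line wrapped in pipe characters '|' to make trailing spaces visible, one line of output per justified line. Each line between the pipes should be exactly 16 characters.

Line 1: ['release', 'language'] (min_width=16, slack=0)
Line 2: ['time', 'table'] (min_width=10, slack=6)
Line 3: ['sleepy', 'cheese'] (min_width=13, slack=3)
Line 4: ['window', 'rock'] (min_width=11, slack=5)
Line 5: ['violin', 'number'] (min_width=13, slack=3)
Line 6: ['large'] (min_width=5, slack=11)

Answer: |release language|
|time       table|
|sleepy    cheese|
|window      rock|
|violin    number|
|large           |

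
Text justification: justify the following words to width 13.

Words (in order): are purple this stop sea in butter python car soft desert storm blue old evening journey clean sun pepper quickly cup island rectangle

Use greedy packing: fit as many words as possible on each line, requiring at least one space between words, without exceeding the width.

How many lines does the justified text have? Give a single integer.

Answer: 12

Derivation:
Line 1: ['are', 'purple'] (min_width=10, slack=3)
Line 2: ['this', 'stop', 'sea'] (min_width=13, slack=0)
Line 3: ['in', 'butter'] (min_width=9, slack=4)
Line 4: ['python', 'car'] (min_width=10, slack=3)
Line 5: ['soft', 'desert'] (min_width=11, slack=2)
Line 6: ['storm', 'blue'] (min_width=10, slack=3)
Line 7: ['old', 'evening'] (min_width=11, slack=2)
Line 8: ['journey', 'clean'] (min_width=13, slack=0)
Line 9: ['sun', 'pepper'] (min_width=10, slack=3)
Line 10: ['quickly', 'cup'] (min_width=11, slack=2)
Line 11: ['island'] (min_width=6, slack=7)
Line 12: ['rectangle'] (min_width=9, slack=4)
Total lines: 12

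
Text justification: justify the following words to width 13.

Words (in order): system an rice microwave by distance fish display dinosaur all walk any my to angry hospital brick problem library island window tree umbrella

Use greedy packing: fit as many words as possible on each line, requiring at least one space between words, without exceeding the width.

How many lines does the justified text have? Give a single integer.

Answer: 13

Derivation:
Line 1: ['system', 'an'] (min_width=9, slack=4)
Line 2: ['rice'] (min_width=4, slack=9)
Line 3: ['microwave', 'by'] (min_width=12, slack=1)
Line 4: ['distance', 'fish'] (min_width=13, slack=0)
Line 5: ['display'] (min_width=7, slack=6)
Line 6: ['dinosaur', 'all'] (min_width=12, slack=1)
Line 7: ['walk', 'any', 'my'] (min_width=11, slack=2)
Line 8: ['to', 'angry'] (min_width=8, slack=5)
Line 9: ['hospital'] (min_width=8, slack=5)
Line 10: ['brick', 'problem'] (min_width=13, slack=0)
Line 11: ['library'] (min_width=7, slack=6)
Line 12: ['island', 'window'] (min_width=13, slack=0)
Line 13: ['tree', 'umbrella'] (min_width=13, slack=0)
Total lines: 13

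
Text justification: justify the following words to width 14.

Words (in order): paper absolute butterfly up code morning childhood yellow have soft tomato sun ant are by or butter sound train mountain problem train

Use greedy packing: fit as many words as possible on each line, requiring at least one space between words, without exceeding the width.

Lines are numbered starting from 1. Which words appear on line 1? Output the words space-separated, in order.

Answer: paper absolute

Derivation:
Line 1: ['paper', 'absolute'] (min_width=14, slack=0)
Line 2: ['butterfly', 'up'] (min_width=12, slack=2)
Line 3: ['code', 'morning'] (min_width=12, slack=2)
Line 4: ['childhood'] (min_width=9, slack=5)
Line 5: ['yellow', 'have'] (min_width=11, slack=3)
Line 6: ['soft', 'tomato'] (min_width=11, slack=3)
Line 7: ['sun', 'ant', 'are', 'by'] (min_width=14, slack=0)
Line 8: ['or', 'butter'] (min_width=9, slack=5)
Line 9: ['sound', 'train'] (min_width=11, slack=3)
Line 10: ['mountain'] (min_width=8, slack=6)
Line 11: ['problem', 'train'] (min_width=13, slack=1)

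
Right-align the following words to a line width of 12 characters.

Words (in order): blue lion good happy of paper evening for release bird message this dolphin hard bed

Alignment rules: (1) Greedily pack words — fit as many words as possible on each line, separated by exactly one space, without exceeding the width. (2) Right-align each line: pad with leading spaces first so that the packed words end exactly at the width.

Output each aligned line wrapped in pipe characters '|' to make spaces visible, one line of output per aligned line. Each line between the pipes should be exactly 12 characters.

Line 1: ['blue', 'lion'] (min_width=9, slack=3)
Line 2: ['good', 'happy'] (min_width=10, slack=2)
Line 3: ['of', 'paper'] (min_width=8, slack=4)
Line 4: ['evening', 'for'] (min_width=11, slack=1)
Line 5: ['release', 'bird'] (min_width=12, slack=0)
Line 6: ['message', 'this'] (min_width=12, slack=0)
Line 7: ['dolphin', 'hard'] (min_width=12, slack=0)
Line 8: ['bed'] (min_width=3, slack=9)

Answer: |   blue lion|
|  good happy|
|    of paper|
| evening for|
|release bird|
|message this|
|dolphin hard|
|         bed|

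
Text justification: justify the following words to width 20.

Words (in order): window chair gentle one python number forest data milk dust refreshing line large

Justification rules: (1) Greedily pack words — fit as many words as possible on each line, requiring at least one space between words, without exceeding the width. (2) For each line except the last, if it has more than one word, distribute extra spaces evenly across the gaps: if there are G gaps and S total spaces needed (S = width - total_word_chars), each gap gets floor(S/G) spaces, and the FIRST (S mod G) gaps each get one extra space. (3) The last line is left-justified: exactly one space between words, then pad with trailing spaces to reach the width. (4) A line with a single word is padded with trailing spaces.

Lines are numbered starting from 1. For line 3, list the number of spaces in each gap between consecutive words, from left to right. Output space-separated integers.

Answer: 3 3

Derivation:
Line 1: ['window', 'chair', 'gentle'] (min_width=19, slack=1)
Line 2: ['one', 'python', 'number'] (min_width=17, slack=3)
Line 3: ['forest', 'data', 'milk'] (min_width=16, slack=4)
Line 4: ['dust', 'refreshing', 'line'] (min_width=20, slack=0)
Line 5: ['large'] (min_width=5, slack=15)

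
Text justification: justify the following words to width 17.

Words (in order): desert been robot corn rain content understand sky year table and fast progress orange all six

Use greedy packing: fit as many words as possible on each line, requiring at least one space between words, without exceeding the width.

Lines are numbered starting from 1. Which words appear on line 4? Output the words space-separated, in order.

Answer: year table and

Derivation:
Line 1: ['desert', 'been', 'robot'] (min_width=17, slack=0)
Line 2: ['corn', 'rain', 'content'] (min_width=17, slack=0)
Line 3: ['understand', 'sky'] (min_width=14, slack=3)
Line 4: ['year', 'table', 'and'] (min_width=14, slack=3)
Line 5: ['fast', 'progress'] (min_width=13, slack=4)
Line 6: ['orange', 'all', 'six'] (min_width=14, slack=3)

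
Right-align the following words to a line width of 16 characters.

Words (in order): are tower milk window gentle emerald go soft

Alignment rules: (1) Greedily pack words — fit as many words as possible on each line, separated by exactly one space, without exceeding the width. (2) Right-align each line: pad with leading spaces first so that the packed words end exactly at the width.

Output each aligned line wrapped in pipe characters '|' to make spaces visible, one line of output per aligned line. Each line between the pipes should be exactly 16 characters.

Answer: |  are tower milk|
|   window gentle|
| emerald go soft|

Derivation:
Line 1: ['are', 'tower', 'milk'] (min_width=14, slack=2)
Line 2: ['window', 'gentle'] (min_width=13, slack=3)
Line 3: ['emerald', 'go', 'soft'] (min_width=15, slack=1)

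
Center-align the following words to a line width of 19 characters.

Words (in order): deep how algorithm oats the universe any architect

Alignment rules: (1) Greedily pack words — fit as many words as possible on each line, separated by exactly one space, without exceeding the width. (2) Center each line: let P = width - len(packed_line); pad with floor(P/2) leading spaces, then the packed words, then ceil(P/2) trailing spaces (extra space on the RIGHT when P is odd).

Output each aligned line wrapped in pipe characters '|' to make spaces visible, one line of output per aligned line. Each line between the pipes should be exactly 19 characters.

Answer: |deep how algorithm |
| oats the universe |
|   any architect   |

Derivation:
Line 1: ['deep', 'how', 'algorithm'] (min_width=18, slack=1)
Line 2: ['oats', 'the', 'universe'] (min_width=17, slack=2)
Line 3: ['any', 'architect'] (min_width=13, slack=6)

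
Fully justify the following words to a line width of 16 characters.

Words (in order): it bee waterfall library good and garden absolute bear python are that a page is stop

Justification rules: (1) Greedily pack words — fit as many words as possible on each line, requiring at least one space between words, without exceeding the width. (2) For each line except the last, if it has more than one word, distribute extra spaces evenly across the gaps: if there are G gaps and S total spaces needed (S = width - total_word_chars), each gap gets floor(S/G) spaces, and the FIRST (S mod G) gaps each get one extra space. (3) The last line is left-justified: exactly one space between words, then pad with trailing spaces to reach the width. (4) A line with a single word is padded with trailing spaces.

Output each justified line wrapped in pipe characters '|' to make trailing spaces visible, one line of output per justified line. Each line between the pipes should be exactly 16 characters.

Line 1: ['it', 'bee', 'waterfall'] (min_width=16, slack=0)
Line 2: ['library', 'good', 'and'] (min_width=16, slack=0)
Line 3: ['garden', 'absolute'] (min_width=15, slack=1)
Line 4: ['bear', 'python', 'are'] (min_width=15, slack=1)
Line 5: ['that', 'a', 'page', 'is'] (min_width=14, slack=2)
Line 6: ['stop'] (min_width=4, slack=12)

Answer: |it bee waterfall|
|library good and|
|garden  absolute|
|bear  python are|
|that  a  page is|
|stop            |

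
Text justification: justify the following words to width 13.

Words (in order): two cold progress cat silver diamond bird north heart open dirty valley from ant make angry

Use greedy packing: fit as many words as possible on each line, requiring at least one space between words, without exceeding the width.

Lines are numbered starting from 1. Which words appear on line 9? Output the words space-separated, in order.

Line 1: ['two', 'cold'] (min_width=8, slack=5)
Line 2: ['progress', 'cat'] (min_width=12, slack=1)
Line 3: ['silver'] (min_width=6, slack=7)
Line 4: ['diamond', 'bird'] (min_width=12, slack=1)
Line 5: ['north', 'heart'] (min_width=11, slack=2)
Line 6: ['open', 'dirty'] (min_width=10, slack=3)
Line 7: ['valley', 'from'] (min_width=11, slack=2)
Line 8: ['ant', 'make'] (min_width=8, slack=5)
Line 9: ['angry'] (min_width=5, slack=8)

Answer: angry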